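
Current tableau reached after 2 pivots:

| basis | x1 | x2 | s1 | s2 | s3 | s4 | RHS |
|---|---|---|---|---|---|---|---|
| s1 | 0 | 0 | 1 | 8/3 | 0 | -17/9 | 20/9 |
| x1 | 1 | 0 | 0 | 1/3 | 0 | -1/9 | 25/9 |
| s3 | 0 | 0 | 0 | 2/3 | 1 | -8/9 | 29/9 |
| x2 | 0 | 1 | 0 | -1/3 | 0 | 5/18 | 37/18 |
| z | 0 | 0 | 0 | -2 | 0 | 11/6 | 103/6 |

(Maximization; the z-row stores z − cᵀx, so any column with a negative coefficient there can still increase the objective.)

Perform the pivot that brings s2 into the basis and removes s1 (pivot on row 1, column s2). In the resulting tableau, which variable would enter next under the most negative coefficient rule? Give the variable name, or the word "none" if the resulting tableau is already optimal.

Pivot element 8/3. New z-row = old z-row − (-2)·(row 1/(8/3)).
Updated z-row coefficients: x1: 0, x2: 0, s1: 3/4, s2: 0, s3: 0, s4: 5/12.
No coefficient is strictly negative; the tableau after this pivot is optimal.

none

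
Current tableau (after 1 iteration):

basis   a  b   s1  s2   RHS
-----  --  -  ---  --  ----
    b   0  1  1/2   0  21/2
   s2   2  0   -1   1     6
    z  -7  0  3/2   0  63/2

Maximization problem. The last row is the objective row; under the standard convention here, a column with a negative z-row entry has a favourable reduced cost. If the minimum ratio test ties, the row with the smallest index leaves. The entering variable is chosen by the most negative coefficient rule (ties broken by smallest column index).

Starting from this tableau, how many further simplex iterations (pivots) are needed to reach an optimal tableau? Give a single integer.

pivot: a in, s2 out → z = 105/2
pivot: s1 in, b out → z = 189/2
No improving column remains; optimal.

2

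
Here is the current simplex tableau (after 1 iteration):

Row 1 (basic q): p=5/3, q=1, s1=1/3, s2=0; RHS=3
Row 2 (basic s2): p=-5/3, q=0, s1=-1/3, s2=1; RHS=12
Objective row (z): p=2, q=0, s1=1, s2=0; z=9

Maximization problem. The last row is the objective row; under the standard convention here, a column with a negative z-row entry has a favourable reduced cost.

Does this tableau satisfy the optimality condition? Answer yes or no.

yes

No objective-row coefficient is strictly negative, so no entering variable exists; the tableau is optimal.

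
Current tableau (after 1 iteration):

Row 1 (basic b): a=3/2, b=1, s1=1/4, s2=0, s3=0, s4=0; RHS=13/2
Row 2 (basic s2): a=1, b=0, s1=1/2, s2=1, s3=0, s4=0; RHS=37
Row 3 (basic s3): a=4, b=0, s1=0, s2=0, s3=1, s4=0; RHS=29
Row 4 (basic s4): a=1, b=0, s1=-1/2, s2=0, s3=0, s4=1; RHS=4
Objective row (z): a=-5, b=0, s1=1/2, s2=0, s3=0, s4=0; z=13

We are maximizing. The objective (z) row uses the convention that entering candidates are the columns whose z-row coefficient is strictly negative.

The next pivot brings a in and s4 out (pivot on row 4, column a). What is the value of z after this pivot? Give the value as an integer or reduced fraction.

33

Minimum ratio for a: 4/1 = 4.
z changes by −(z-row coeff of a)·ratio = −(-5)·4 = 20.
New z = 13 + 20 = 33.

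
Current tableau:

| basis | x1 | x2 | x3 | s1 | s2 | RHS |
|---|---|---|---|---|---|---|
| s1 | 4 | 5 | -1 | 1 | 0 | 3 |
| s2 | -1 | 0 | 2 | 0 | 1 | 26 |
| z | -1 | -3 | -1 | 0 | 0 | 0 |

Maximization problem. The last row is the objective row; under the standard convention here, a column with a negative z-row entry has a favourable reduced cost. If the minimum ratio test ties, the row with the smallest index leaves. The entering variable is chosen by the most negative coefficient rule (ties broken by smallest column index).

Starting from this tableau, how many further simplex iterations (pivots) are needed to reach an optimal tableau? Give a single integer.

pivot: x2 in, s1 out → z = 9/5
pivot: x3 in, s2 out → z = 113/5
No improving column remains; optimal.

2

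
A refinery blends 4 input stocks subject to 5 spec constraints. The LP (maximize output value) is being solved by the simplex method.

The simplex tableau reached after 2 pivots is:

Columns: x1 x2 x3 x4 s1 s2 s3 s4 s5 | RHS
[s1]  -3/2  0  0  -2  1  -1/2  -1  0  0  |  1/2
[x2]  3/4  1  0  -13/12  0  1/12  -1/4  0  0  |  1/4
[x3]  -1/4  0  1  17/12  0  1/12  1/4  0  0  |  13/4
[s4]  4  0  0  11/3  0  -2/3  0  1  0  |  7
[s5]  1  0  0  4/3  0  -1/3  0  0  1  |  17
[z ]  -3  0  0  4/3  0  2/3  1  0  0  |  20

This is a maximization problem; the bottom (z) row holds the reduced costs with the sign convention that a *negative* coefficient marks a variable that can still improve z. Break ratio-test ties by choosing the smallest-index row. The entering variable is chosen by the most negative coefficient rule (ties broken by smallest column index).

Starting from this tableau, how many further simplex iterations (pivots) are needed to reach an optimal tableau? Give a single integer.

2

pivot: x1 in, x2 out → z = 21
pivot: x4 in, s4 out → z = 114/5
No improving column remains; optimal.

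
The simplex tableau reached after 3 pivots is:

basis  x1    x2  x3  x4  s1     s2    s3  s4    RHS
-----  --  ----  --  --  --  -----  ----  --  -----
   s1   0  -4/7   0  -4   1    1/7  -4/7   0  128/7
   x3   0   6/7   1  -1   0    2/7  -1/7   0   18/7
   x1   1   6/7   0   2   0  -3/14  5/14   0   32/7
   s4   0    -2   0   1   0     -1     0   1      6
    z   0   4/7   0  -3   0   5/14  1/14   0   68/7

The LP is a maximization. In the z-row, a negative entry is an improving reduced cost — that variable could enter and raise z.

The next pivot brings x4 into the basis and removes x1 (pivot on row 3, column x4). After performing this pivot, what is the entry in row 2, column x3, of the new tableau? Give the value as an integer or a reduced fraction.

1

Pivot element is row 3, column x4: 2.
Normalize row 3: new (row 3, x3) = 0/2 = 0.
row 2 ← row 2 − (-1)·(new row 3): 1 − (-1)·0 = 1.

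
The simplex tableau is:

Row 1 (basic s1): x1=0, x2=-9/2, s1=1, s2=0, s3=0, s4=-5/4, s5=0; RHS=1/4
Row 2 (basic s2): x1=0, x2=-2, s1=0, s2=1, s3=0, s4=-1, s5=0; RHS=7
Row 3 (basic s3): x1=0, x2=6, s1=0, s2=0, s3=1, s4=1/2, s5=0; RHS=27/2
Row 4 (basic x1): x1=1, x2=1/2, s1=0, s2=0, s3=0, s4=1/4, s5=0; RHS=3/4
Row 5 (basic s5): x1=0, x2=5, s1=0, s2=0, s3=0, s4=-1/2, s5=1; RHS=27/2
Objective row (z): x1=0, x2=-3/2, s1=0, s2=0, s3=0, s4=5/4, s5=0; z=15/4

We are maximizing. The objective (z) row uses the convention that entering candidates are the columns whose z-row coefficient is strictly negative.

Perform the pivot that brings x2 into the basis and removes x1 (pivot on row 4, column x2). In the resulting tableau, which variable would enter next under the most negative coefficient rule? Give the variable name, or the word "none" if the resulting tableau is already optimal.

none

Pivot element 1/2. New z-row = old z-row − (-3/2)·(row 4/(1/2)).
Updated z-row coefficients: x1: 3, x2: 0, s1: 0, s2: 0, s3: 0, s4: 2, s5: 0.
No coefficient is strictly negative; the tableau after this pivot is optimal.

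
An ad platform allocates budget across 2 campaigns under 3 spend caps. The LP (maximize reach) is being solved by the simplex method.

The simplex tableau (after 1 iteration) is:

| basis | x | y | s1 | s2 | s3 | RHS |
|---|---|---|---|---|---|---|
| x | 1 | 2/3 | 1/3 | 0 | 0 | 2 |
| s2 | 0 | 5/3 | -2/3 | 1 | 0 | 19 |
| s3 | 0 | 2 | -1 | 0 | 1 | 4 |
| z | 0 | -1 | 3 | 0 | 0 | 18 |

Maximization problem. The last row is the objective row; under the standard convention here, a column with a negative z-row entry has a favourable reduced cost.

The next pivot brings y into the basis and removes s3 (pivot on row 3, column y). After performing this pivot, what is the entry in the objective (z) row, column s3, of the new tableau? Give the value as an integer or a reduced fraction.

1/2

Pivot element is row 3, column y: 2.
Normalize row 3: new (row 3, s3) = 1/2 = 1/2.
z-row ← z-row − (-1)·(new row 3): 0 − (-1)·(1/2) = 1/2.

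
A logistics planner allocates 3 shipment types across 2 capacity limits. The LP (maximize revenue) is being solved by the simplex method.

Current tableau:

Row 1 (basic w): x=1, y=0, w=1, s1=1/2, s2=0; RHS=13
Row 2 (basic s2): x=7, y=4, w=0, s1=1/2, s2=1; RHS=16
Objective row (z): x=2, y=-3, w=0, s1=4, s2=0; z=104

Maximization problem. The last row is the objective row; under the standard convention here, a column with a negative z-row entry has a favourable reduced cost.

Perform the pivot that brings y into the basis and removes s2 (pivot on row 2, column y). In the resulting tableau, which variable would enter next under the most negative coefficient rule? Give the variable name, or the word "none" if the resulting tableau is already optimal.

none

Pivot element 4. New z-row = old z-row − (-3)·(row 2/4).
Updated z-row coefficients: x: 29/4, y: 0, w: 0, s1: 35/8, s2: 3/4.
No coefficient is strictly negative; the tableau after this pivot is optimal.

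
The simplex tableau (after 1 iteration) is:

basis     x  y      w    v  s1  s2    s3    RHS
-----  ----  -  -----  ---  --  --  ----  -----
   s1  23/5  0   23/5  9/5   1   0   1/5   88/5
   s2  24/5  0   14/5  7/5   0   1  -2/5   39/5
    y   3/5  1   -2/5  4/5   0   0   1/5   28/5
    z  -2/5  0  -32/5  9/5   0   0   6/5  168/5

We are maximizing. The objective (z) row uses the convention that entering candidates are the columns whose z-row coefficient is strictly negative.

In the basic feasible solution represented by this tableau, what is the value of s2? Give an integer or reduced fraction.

s2 is basic (row 2); its value is the RHS of that row: 39/5.

39/5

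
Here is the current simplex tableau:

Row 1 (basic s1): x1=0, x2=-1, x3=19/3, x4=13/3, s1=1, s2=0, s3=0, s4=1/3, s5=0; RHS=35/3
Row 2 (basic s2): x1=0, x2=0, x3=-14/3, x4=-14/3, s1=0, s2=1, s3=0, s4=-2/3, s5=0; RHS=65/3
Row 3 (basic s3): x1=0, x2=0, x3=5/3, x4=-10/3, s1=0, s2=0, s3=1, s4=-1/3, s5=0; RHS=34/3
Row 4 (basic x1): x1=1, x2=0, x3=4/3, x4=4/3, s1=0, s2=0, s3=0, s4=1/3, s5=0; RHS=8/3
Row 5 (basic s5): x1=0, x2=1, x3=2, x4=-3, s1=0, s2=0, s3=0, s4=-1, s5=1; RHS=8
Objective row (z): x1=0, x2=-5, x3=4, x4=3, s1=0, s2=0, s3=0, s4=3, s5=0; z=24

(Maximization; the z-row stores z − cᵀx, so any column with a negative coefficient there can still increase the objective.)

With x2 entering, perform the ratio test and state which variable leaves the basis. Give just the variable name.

Ratios: row 1 (s1): entry -1 ≤ 0, skip; row 2 (s2): entry 0 ≤ 0, skip; row 3 (s3): entry 0 ≤ 0, skip; row 4 (x1): entry 0 ≤ 0, skip; row 5 (s5): 8/1 = 8.
Minimum ratio 8 is in the s5 row, so s5 leaves.

s5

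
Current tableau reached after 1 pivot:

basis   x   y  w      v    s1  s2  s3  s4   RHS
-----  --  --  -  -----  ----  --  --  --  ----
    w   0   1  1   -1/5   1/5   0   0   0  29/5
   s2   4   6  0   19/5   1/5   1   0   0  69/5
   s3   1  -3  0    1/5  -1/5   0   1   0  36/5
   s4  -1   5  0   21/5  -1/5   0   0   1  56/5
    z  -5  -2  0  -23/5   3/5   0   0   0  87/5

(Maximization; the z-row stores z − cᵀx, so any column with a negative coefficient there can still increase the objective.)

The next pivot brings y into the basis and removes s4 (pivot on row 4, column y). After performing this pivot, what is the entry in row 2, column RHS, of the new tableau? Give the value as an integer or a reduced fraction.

9/25

Pivot element is row 4, column y: 5.
Normalize row 4: new (row 4, RHS) = (56/5)/5 = 56/25.
row 2 ← row 2 − 6·(new row 4): 69/5 − 6·(56/25) = 9/25.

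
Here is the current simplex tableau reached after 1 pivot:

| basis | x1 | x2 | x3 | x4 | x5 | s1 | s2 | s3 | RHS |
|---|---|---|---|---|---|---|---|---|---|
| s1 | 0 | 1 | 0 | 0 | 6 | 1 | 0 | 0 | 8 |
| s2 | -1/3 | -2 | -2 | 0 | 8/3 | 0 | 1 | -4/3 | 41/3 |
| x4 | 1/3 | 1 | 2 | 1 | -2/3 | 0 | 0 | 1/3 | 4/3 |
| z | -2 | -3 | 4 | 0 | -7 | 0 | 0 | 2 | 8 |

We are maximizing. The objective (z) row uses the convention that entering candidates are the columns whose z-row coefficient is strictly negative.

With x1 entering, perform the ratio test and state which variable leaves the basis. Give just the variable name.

x4

Ratios: row 1 (s1): entry 0 ≤ 0, skip; row 2 (s2): entry -1/3 ≤ 0, skip; row 3 (x4): (4/3)/(1/3) = 4.
Minimum ratio 4 is in the x4 row, so x4 leaves.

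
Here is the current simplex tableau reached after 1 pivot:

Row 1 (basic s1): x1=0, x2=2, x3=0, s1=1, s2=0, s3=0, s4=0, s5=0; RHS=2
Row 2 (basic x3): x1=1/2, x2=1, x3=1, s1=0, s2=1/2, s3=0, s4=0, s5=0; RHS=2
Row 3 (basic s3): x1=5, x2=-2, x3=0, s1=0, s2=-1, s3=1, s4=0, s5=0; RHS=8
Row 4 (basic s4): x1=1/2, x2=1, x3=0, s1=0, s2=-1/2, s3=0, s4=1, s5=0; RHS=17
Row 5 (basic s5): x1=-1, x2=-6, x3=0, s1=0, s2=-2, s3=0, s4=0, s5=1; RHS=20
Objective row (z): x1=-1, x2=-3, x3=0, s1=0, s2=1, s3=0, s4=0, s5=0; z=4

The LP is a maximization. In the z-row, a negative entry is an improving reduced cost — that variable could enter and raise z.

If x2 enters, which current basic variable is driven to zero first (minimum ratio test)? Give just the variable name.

s1

Ratios: row 1 (s1): 2/2 = 1; row 2 (x3): 2/1 = 2; row 3 (s3): entry -2 ≤ 0, skip; row 4 (s4): 17/1 = 17; row 5 (s5): entry -6 ≤ 0, skip.
Minimum ratio 1 is in the s1 row, so s1 leaves.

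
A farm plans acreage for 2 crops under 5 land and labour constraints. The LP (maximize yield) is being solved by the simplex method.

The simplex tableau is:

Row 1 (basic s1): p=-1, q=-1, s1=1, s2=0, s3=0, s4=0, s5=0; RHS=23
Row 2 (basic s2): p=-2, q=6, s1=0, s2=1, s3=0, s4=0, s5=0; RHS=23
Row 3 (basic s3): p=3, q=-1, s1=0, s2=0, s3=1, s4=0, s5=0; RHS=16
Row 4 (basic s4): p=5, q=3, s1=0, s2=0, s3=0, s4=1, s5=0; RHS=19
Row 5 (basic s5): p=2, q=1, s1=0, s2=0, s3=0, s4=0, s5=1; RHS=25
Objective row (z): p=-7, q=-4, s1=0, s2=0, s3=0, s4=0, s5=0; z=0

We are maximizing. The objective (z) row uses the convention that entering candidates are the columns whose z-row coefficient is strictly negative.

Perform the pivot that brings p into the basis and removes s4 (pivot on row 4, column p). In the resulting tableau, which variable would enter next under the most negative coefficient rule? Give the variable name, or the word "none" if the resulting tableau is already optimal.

Pivot element 5. New z-row = old z-row − (-7)·(row 4/5).
Updated z-row coefficients: p: 0, q: 1/5, s1: 0, s2: 0, s3: 0, s4: 7/5, s5: 0.
No coefficient is strictly negative; the tableau after this pivot is optimal.

none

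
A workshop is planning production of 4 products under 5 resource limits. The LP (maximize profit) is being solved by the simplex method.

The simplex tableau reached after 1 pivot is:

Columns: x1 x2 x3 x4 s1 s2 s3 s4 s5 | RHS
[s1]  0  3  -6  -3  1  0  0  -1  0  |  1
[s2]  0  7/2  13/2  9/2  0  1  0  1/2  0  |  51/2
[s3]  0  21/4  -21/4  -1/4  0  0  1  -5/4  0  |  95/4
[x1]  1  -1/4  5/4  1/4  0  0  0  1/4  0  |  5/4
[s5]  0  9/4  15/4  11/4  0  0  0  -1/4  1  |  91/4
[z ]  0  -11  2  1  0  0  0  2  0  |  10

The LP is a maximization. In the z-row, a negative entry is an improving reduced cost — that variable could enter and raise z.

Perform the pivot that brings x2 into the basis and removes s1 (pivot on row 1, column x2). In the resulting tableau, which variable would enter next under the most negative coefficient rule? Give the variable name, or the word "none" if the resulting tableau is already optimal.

x3

Pivot element 3. New z-row = old z-row − (-11)·(row 1/3).
Updated z-row coefficients: x1: 0, x2: 0, x3: -20, x4: -10, s1: 11/3, s2: 0, s3: 0, s4: -5/3, s5: 0.
The most negative is -20 in column x3, so x3 would enter next.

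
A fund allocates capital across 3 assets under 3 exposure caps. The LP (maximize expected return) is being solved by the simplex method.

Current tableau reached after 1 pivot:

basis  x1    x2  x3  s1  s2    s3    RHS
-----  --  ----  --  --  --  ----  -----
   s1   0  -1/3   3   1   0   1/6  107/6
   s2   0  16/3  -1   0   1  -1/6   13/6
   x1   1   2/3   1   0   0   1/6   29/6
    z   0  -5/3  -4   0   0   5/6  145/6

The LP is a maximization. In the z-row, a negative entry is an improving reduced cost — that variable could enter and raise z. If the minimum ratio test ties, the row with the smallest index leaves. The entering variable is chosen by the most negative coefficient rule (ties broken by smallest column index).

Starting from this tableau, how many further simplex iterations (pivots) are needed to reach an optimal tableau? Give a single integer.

pivot: x3 in, x1 out → z = 87/2
No improving column remains; optimal.

1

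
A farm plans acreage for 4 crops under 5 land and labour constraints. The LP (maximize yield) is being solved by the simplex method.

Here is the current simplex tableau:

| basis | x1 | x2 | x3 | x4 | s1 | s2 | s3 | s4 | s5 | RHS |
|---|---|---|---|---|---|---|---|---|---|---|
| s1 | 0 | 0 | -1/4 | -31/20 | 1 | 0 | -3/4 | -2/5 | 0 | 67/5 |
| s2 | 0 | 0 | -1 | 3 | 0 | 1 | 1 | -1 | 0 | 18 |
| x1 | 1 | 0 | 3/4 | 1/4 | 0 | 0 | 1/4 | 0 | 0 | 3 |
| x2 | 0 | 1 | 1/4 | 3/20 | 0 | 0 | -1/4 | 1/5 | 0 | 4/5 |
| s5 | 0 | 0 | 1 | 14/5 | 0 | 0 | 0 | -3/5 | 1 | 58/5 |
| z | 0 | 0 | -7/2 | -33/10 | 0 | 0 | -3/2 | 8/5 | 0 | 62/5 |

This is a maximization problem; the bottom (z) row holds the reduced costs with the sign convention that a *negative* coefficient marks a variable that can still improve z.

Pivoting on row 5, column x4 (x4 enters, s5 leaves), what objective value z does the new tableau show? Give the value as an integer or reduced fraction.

Minimum ratio for x4: (58/5)/(14/5) = 29/7.
z changes by −(z-row coeff of x4)·ratio = −(-33/10)·(29/7) = 957/70.
New z = 62/5 + (957/70) = 365/14.

365/14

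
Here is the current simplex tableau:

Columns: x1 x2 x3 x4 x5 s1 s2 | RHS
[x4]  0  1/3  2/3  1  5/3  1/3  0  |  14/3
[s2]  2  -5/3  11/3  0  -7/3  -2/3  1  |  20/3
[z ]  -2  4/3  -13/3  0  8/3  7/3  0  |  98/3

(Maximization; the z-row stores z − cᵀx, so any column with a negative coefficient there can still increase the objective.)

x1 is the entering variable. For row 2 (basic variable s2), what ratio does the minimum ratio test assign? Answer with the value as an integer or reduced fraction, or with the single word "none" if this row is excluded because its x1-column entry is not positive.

Ratio = RHS / (x1 entry) = (20/3) / 2 = 10/3.

10/3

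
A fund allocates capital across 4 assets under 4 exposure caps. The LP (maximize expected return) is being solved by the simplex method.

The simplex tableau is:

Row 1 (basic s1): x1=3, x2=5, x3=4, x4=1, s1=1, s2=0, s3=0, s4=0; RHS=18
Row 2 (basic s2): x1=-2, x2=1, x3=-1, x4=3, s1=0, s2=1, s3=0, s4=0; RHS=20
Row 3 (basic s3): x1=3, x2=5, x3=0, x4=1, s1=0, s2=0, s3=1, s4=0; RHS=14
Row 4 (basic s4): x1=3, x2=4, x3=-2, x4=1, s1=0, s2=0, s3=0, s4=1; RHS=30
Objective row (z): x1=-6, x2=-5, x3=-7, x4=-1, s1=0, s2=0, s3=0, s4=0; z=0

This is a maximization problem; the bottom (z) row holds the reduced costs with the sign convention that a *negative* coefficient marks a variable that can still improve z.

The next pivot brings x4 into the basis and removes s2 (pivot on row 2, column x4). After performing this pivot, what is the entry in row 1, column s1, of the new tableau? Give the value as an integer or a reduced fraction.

1

Pivot element is row 2, column x4: 3.
Normalize row 2: new (row 2, s1) = 0/3 = 0.
row 1 ← row 1 − 1·(new row 2): 1 − 1·0 = 1.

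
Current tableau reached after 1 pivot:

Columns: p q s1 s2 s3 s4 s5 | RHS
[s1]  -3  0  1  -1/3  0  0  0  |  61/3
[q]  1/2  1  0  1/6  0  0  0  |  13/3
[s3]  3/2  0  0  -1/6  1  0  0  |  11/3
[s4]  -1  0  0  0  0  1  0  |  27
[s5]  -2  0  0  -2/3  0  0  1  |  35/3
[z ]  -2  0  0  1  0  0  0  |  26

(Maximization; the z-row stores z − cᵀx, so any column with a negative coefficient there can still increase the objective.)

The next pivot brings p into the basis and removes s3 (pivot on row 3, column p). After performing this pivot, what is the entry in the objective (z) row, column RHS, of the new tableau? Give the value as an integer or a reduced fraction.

Pivot element is row 3, column p: 3/2.
Normalize row 3: new (row 3, RHS) = (11/3)/(3/2) = 22/9.
z-row ← z-row − (-2)·(new row 3): 26 − (-2)·(22/9) = 278/9.

278/9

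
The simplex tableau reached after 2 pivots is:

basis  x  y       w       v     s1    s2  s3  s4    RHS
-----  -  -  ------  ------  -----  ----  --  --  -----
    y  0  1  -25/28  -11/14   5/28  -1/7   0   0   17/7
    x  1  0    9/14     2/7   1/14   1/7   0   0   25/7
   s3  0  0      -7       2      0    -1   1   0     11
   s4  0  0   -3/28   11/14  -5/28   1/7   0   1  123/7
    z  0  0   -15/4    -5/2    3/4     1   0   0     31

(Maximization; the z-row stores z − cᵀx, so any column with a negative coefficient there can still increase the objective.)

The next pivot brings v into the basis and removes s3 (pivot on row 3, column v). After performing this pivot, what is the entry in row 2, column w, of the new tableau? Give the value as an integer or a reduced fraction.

23/14

Pivot element is row 3, column v: 2.
Normalize row 3: new (row 3, w) = (-7)/2 = -7/2.
row 2 ← row 2 − (2/7)·(new row 3): 9/14 − (2/7)·(-7/2) = 23/14.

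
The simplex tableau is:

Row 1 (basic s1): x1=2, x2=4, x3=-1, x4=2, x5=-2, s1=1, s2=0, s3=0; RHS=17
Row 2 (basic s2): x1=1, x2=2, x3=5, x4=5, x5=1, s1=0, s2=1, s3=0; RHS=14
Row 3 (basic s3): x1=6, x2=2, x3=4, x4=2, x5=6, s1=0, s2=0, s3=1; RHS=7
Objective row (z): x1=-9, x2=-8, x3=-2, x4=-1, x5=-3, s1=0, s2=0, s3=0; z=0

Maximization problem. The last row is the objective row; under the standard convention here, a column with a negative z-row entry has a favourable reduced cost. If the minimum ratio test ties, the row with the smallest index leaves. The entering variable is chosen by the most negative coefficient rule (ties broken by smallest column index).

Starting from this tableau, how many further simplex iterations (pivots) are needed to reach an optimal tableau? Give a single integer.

2

pivot: x1 in, s3 out → z = 21/2
pivot: x2 in, x1 out → z = 28
No improving column remains; optimal.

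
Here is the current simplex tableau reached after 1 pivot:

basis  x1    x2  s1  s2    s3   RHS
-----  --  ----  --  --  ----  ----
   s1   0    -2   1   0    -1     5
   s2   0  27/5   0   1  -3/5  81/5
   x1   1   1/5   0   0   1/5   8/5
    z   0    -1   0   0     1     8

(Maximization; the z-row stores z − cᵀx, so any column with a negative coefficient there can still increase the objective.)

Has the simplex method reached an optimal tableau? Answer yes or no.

Column x2 has objective-row coefficient -1, which is negative; an improving pivot exists, so not yet optimal.

no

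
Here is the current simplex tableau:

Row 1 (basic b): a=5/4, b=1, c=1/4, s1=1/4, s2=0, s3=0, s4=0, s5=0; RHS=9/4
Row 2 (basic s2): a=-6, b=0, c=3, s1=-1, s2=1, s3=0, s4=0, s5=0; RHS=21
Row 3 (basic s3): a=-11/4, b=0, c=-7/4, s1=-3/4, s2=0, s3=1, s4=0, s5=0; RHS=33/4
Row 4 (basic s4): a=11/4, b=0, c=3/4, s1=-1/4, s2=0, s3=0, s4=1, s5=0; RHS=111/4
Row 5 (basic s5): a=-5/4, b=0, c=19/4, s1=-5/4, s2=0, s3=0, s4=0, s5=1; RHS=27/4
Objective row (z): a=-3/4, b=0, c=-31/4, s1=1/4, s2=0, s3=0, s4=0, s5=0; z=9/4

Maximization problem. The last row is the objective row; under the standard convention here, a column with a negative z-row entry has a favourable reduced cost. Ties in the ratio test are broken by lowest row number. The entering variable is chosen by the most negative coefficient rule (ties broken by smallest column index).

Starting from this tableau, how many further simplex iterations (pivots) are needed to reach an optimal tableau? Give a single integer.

3

pivot: c in, s5 out → z = 252/19
pivot: a in, b out → z = 432/25
pivot: s1 in, a out → z = 24
No improving column remains; optimal.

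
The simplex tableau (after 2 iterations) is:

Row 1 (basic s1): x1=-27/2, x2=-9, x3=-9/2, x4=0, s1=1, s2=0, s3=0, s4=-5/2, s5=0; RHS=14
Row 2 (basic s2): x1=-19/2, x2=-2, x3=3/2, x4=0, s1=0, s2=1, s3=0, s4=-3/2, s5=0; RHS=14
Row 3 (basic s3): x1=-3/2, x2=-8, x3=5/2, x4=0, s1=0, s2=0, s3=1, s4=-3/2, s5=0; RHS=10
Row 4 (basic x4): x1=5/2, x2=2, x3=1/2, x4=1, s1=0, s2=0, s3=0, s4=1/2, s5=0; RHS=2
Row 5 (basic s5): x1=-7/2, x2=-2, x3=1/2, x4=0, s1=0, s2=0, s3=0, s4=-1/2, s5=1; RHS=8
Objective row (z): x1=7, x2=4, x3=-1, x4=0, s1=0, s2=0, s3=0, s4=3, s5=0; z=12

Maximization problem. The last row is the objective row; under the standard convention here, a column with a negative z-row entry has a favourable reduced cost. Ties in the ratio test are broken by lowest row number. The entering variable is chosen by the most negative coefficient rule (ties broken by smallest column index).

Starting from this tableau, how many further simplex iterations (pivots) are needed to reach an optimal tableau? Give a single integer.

pivot: x3 in, s3 out → z = 16
No improving column remains; optimal.

1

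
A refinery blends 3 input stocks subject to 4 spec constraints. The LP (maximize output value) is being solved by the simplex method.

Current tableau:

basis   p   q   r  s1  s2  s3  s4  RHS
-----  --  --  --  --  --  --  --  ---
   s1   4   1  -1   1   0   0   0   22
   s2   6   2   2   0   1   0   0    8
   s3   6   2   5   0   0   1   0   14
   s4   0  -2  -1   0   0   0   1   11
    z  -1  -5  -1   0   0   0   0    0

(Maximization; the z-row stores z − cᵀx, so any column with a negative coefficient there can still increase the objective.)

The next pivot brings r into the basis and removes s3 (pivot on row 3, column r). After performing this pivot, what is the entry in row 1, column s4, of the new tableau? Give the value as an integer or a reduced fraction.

0

Pivot element is row 3, column r: 5.
Normalize row 3: new (row 3, s4) = 0/5 = 0.
row 1 ← row 1 − (-1)·(new row 3): 0 − (-1)·0 = 0.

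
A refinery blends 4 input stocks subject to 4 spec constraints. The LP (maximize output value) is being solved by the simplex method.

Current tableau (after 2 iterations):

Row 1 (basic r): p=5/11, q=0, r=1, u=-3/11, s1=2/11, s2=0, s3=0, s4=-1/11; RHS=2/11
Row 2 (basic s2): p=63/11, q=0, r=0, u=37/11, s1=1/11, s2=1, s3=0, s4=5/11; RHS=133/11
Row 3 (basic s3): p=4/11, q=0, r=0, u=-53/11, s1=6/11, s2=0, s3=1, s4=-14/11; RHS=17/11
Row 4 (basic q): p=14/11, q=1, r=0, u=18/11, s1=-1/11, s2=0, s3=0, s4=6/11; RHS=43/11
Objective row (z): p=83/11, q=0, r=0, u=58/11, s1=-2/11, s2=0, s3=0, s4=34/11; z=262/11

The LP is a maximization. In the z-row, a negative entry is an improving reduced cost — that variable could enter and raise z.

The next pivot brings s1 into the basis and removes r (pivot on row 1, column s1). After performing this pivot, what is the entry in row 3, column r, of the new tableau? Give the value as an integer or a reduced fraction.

-3

Pivot element is row 1, column s1: 2/11.
Normalize row 1: new (row 1, r) = 1/(2/11) = 11/2.
row 3 ← row 3 − (6/11)·(new row 1): 0 − (6/11)·(11/2) = -3.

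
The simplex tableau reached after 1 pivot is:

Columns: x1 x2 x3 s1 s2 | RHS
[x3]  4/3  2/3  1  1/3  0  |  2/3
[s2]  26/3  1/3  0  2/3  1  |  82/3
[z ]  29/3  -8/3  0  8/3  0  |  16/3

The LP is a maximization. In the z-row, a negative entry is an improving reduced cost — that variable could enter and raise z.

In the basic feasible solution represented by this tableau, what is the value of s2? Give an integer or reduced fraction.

s2 is basic (row 2); its value is the RHS of that row: 82/3.

82/3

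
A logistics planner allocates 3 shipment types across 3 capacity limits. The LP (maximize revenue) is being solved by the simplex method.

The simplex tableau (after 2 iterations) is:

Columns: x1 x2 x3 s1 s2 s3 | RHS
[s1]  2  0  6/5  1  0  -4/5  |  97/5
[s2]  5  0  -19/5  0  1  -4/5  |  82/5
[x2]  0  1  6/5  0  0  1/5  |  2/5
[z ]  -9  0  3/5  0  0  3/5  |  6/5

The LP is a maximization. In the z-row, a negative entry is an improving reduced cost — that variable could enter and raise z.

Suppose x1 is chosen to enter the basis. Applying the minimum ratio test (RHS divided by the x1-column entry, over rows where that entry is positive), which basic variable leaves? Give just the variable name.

s2

Ratios: row 1 (s1): (97/5)/2 = 97/10; row 2 (s2): (82/5)/5 = 82/25; row 3 (x2): entry 0 ≤ 0, skip.
Minimum ratio 82/25 is in the s2 row, so s2 leaves.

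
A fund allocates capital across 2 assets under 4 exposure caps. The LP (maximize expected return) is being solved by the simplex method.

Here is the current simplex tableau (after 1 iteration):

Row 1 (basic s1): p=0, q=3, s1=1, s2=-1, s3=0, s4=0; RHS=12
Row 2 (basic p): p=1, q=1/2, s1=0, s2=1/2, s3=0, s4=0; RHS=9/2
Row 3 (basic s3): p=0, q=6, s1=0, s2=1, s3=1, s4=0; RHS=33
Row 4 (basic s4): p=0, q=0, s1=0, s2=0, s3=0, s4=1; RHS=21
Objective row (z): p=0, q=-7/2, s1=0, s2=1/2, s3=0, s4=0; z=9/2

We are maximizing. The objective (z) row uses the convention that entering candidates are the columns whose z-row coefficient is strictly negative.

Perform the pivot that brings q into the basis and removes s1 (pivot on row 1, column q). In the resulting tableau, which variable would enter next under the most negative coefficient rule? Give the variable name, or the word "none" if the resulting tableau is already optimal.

Pivot element 3. New z-row = old z-row − (-7/2)·(row 1/3).
Updated z-row coefficients: p: 0, q: 0, s1: 7/6, s2: -2/3, s3: 0, s4: 0.
The most negative is -2/3 in column s2, so s2 would enter next.

s2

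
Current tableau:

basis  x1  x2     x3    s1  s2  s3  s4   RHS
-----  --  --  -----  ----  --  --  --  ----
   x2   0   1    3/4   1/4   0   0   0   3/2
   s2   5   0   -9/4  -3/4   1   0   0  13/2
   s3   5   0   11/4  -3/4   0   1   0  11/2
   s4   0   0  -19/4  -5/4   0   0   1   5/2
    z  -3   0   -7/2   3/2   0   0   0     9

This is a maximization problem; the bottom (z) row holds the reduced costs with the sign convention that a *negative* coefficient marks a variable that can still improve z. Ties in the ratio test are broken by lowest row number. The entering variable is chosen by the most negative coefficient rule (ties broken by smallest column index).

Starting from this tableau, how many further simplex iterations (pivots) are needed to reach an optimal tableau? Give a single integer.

2

pivot: x3 in, x2 out → z = 16
pivot: x1 in, s3 out → z = 16
No improving column remains; optimal.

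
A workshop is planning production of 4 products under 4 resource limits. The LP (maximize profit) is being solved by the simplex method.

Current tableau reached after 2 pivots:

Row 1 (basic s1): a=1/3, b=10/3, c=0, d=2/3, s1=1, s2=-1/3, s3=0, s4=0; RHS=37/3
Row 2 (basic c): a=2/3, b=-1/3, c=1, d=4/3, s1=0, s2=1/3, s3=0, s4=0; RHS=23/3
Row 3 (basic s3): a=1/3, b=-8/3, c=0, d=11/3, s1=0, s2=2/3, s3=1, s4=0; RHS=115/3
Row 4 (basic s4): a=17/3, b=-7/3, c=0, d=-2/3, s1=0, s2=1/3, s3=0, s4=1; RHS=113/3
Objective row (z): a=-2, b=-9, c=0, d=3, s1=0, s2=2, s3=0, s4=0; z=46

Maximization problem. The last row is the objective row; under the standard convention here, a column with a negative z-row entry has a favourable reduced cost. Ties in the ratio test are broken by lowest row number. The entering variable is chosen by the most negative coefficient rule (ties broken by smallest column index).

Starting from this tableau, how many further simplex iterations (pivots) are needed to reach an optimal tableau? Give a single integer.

2

pivot: b in, s1 out → z = 793/10
pivot: a in, s4 out → z = 5188/59
No improving column remains; optimal.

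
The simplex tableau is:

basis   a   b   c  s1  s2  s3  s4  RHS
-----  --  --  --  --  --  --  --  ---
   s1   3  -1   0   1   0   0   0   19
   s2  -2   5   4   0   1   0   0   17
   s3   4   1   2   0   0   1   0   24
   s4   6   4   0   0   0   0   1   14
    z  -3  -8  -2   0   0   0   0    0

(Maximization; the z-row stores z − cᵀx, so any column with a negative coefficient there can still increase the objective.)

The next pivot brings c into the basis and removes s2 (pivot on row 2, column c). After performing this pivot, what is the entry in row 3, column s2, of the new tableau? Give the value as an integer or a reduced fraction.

-1/2

Pivot element is row 2, column c: 4.
Normalize row 2: new (row 2, s2) = 1/4 = 1/4.
row 3 ← row 3 − 2·(new row 2): 0 − 2·(1/4) = -1/2.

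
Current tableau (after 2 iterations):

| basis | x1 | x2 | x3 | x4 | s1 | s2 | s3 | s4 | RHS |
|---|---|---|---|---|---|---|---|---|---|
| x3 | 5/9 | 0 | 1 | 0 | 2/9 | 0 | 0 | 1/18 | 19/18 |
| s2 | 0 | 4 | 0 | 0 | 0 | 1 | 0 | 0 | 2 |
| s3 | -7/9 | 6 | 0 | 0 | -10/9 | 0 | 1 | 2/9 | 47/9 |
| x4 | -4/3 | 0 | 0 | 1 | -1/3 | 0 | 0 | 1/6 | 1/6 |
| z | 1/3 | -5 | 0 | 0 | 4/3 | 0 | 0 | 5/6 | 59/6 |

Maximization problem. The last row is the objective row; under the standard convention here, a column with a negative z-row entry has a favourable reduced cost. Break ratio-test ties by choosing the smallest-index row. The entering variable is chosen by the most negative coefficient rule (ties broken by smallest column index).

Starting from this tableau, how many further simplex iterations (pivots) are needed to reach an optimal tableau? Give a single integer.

1

pivot: x2 in, s2 out → z = 37/3
No improving column remains; optimal.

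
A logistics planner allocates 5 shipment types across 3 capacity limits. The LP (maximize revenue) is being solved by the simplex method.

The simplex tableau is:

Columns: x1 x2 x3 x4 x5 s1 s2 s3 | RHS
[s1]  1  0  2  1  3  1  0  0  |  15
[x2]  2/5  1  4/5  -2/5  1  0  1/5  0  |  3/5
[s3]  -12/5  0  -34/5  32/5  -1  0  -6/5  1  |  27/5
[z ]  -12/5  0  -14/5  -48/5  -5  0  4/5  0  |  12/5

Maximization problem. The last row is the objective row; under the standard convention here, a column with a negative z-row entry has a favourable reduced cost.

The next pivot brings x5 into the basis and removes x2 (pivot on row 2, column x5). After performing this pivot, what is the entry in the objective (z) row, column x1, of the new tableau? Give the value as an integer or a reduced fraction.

-2/5

Pivot element is row 2, column x5: 1.
Normalize row 2: new (row 2, x1) = (2/5)/1 = 2/5.
z-row ← z-row − (-5)·(new row 2): -12/5 − (-5)·(2/5) = -2/5.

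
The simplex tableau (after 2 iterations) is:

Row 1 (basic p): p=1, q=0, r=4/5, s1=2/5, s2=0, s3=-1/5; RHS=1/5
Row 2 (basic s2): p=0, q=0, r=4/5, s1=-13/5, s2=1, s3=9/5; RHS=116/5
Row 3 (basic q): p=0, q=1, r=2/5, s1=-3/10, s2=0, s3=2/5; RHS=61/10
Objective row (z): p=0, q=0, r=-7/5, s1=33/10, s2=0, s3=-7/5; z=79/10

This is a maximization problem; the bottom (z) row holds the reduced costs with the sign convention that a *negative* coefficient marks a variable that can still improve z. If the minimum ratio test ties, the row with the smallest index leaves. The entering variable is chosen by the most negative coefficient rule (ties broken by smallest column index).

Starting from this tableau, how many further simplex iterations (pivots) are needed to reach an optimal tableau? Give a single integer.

2

pivot: r in, p out → z = 33/4
pivot: s3 in, s2 out → z = 227/8
No improving column remains; optimal.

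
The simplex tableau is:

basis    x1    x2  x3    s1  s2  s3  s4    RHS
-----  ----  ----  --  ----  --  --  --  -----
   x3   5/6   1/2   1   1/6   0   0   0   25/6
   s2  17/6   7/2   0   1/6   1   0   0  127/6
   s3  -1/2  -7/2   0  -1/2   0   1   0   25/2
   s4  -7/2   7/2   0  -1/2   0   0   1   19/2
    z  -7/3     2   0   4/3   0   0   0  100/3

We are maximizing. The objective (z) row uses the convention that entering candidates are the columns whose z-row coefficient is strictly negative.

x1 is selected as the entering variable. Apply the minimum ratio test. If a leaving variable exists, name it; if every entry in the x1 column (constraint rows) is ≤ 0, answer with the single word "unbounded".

x3

Ratios: row 1 (x3): (25/6)/(5/6) = 5; row 2 (s2): (127/6)/(17/6) = 127/17; row 3 (s3): entry -1/2 ≤ 0, skip; row 4 (s4): entry -7/2 ≤ 0, skip.
Minimum ratio is in the x3 row, so x3 leaves.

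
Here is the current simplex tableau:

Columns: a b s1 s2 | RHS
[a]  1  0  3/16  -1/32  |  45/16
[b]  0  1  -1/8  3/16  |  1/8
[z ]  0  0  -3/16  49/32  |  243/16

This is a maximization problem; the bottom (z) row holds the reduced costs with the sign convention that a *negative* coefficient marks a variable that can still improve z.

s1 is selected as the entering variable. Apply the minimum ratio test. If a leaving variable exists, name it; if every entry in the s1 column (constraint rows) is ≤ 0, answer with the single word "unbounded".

Ratios: row 1 (a): (45/16)/(3/16) = 15; row 2 (b): entry -1/8 ≤ 0, skip.
Minimum ratio is in the a row, so a leaves.

a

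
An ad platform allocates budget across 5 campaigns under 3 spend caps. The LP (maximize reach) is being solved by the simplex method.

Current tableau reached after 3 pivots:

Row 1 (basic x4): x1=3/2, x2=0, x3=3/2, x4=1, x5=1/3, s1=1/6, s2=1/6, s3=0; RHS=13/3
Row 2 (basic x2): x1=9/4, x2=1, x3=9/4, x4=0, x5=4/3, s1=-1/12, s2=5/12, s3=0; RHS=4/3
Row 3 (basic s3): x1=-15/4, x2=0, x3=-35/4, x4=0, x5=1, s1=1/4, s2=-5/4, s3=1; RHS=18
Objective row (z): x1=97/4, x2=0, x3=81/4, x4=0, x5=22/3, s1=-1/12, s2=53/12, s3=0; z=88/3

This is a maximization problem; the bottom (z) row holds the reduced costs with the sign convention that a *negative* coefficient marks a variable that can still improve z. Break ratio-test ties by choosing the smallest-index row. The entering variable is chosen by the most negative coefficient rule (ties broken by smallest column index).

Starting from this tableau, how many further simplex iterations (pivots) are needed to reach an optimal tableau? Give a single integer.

1

pivot: s1 in, x4 out → z = 63/2
No improving column remains; optimal.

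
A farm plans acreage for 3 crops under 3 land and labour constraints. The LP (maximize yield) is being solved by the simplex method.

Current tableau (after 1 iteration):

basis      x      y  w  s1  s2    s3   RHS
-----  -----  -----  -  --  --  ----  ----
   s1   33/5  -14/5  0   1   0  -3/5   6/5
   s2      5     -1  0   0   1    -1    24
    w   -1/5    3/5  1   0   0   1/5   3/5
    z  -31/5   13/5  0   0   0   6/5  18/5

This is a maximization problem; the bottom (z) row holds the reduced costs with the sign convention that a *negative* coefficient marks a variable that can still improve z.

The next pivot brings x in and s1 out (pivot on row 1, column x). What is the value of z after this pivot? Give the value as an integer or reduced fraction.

52/11

Minimum ratio for x: (6/5)/(33/5) = 2/11.
z changes by −(z-row coeff of x)·ratio = −(-31/5)·(2/11) = 62/55.
New z = 18/5 + (62/55) = 52/11.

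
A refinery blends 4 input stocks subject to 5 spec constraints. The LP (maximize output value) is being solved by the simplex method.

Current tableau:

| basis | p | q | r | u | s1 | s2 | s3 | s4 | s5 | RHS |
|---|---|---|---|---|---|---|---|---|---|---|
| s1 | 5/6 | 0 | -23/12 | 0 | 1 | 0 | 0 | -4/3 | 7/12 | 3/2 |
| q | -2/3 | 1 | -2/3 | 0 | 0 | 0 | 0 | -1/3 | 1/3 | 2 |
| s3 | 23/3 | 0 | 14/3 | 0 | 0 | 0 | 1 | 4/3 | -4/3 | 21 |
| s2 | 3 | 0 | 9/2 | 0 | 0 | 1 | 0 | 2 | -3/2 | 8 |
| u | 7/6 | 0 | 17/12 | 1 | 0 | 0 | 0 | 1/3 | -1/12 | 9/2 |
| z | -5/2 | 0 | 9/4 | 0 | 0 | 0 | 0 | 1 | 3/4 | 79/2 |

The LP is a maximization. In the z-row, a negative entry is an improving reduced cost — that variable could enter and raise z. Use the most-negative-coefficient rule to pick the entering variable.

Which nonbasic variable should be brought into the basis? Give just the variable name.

p

Objective-row coefficients: p: -5/2, q: 0, r: 9/4, u: 0, s1: 0, s2: 0, s3: 0, s4: 1, s5: 3/4.
The most negative is -5/2 in column p, so p enters.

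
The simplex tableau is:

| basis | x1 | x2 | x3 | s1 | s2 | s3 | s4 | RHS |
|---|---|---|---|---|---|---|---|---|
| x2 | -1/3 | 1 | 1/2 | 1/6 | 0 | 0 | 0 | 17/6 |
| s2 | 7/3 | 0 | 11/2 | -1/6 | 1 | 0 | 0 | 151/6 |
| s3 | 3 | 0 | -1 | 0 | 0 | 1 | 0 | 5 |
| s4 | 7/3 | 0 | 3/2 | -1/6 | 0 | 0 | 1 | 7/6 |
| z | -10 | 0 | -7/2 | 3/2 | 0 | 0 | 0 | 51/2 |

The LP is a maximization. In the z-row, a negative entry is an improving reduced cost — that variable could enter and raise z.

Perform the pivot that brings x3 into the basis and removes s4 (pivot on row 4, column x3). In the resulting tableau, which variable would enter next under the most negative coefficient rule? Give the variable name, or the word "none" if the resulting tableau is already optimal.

Pivot element 3/2. New z-row = old z-row − (-7/2)·(row 4/(3/2)).
Updated z-row coefficients: x1: -41/9, x2: 0, x3: 0, s1: 10/9, s2: 0, s3: 0, s4: 7/3.
The most negative is -41/9 in column x1, so x1 would enter next.

x1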